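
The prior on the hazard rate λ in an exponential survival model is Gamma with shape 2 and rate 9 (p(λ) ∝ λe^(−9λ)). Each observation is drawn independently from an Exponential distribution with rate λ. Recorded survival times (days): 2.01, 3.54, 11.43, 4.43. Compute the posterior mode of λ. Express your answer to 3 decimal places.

λ̂_MAP = 0.164

The Exponential(rate=λ) likelihood is ∝ λ^n e^(−λΣtᵢ). Here n = 4 and Σtᵢ = 2.01 + 3.54 + 11.43 + 4.43 = 21.41.
Posterior ∝ λe^(−9λ) · λ^4e^(−21.41λ) = λ^5e^(−30.41λ), i.e. Gamma(6, 30.41).
Mode = (a−1)/b = 5/30.41 ≈ 0.164.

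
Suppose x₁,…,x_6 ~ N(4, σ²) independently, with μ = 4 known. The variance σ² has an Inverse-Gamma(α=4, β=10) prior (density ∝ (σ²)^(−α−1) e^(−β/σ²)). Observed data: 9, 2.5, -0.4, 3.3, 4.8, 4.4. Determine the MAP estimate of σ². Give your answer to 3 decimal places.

Sum of squared deviations about the known mean: SS = (9−4)² + (2.5−4)² + (-0.4−4)² + (3.3−4)² + (4.8−4)² + (4.4−4)² = 47.9.
The Normal likelihood contributes (σ²)^(−n/2) exp(−SS/(2σ²)), so the posterior is Inverse-Gamma(α + n/2, β + SS/2) = Inverse-Gamma(7, 33.95).
The mode of Inverse-Gamma(a, b) is b/(a+1) = 33.95/8 ≈ 4.244.

σ̂²_MAP = 4.244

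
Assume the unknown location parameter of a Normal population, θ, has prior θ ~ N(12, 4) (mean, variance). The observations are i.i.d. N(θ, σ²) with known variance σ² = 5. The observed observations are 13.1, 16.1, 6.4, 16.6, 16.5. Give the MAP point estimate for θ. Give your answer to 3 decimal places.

θ̂_MAP = 13.392

n = 5; x̄ = (13.1 + 16.1 + 6.4 + 16.6 + 16.5)/5 = 68.7/5 = 13.74.
For a Normal prior and Normal likelihood with known variance, the posterior is Normal; its mode equals its mean, the precision-weighted average.
Prior precision 1/σ₀² = 1/4 = 0.25; data precision n/σ² = 5/5 = 1.
θ̂ = (0.25·12 + 1·13.74) / (0.25 + 1) = 16.74/1.25 = 13.392.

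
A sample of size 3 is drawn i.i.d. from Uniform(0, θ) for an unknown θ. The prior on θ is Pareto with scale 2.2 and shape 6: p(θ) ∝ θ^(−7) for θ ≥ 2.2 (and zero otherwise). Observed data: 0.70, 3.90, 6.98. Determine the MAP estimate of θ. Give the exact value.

θ̂_MAP = 6.98

The Uniform(0, θ) likelihood is θ^(−n) for θ ≥ max(xᵢ), zero otherwise. Here max(xᵢ) = 6.98.
Posterior ∝ θ^(−7) · θ^(−3) = θ^(−10) on θ ≥ max(2.2, 6.98) = 6.98.
This density is strictly decreasing in θ, so the posterior mode lies at the lower boundary of the support.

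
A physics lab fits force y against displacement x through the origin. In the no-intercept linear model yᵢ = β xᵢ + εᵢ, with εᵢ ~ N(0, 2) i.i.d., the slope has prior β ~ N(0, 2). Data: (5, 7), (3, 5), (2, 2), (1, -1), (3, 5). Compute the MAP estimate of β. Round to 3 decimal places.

β̂_MAP = 1.388

log p(β | y) = −Σ(yᵢ − βxᵢ)²/(2·2) − β²/(2·2) + const.
Setting the derivative to zero: Σxᵢ(yᵢ − βxᵢ)/2 − β/2 = 0, so β = Σxᵢyᵢ / (Σxᵢ² + σ²/τ²).
Σxᵢyᵢ = 5·7 + 3·5 + 2·2 + 1·(-1) + 3·5 = 68; Σxᵢ² = 48; σ²/τ² = 1.
β̂_MAP = 68 / (48 + 1) = 68/49 ≈ 1.388.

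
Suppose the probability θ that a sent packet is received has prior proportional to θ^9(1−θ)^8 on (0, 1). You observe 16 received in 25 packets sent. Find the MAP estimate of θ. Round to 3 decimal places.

θ̂_MAP = 0.595

The prior density ∝ θ^9(1−θ)^8 is the kernel of Beta(10, 9).
Data: 16 successes in 25 trials. The binomial likelihood contributes θ^16(1−θ)^9, so the posterior is Beta(10+16, 9+9) = Beta(26, 18).
For Beta(a, b) with a, b > 1 the mode is (a−1)/(a+b−2) = 25/42 ≈ 0.595.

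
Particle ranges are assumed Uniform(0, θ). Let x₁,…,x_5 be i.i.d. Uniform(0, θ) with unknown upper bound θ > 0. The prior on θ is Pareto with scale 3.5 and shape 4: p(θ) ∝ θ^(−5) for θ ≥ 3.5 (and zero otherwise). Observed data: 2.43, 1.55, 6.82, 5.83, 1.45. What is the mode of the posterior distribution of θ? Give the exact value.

θ̂_MAP = 6.82

The Uniform(0, θ) likelihood is θ^(−n) for θ ≥ max(xᵢ), zero otherwise. Here max(xᵢ) = 6.82.
Posterior ∝ θ^(−5) · θ^(−5) = θ^(−10) on θ ≥ max(3.5, 6.82) = 6.82.
This density is strictly decreasing in θ, so the posterior mode lies at the lower boundary of the support.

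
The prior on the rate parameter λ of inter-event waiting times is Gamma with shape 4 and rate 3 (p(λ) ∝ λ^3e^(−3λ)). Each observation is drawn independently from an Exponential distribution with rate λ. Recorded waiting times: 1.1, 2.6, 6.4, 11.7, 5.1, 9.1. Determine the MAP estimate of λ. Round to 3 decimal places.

λ̂_MAP = 0.231

The Exponential(rate=λ) likelihood is ∝ λ^n e^(−λΣtᵢ). Here n = 6 and Σtᵢ = 1.1 + 2.6 + 6.4 + 11.7 + 5.1 + 9.1 = 36.
Posterior ∝ λ^3e^(−3λ) · λ^6e^(−36λ) = λ^9e^(−39λ), i.e. Gamma(10, 39).
Mode = (a−1)/b = 9/39 ≈ 0.231.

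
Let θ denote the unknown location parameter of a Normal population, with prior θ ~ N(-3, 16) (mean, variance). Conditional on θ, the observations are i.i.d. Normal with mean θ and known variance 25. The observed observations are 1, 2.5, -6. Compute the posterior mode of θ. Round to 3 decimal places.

n = 3; x̄ = (1 + 2.5 + (-6))/3 = -2.5/3 = -5/6 ≈ -0.8333.
For a Normal prior and Normal likelihood with known variance, the posterior is Normal; its mode equals its mean, the precision-weighted average.
Prior precision 1/σ₀² = 1/16 = 0.0625; data precision n/σ² = 3/25 = 0.12.
θ̂ = (0.0625·(-3) + 0.12·(-5/6)) / (0.0625 + 0.12) = (-0.2875)/0.1825 = -115/73 ≈ -1.575.

θ̂_MAP = -1.575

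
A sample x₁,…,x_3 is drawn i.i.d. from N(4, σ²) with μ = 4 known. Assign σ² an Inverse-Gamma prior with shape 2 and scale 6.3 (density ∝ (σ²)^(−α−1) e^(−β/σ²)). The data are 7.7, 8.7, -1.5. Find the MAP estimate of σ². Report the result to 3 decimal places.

Sum of squared deviations about the known mean: SS = (7.7−4)² + (8.7−4)² + (-1.5−4)² = 66.03.
The Normal likelihood contributes (σ²)^(−n/2) exp(−SS/(2σ²)), so the posterior is Inverse-Gamma(α + n/2, β + SS/2) = Inverse-Gamma(3.5, 39.315).
The mode of Inverse-Gamma(a, b) is b/(a+1) = 39.315/4.5 ≈ 8.737.

σ̂²_MAP = 8.737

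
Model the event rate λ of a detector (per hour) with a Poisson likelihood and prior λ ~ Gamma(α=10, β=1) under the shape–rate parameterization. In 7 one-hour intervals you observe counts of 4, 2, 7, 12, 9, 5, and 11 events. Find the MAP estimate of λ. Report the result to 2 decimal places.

λ̂_MAP = 7.38

Σxᵢ = 4+2+7+12+9+5+11 = 50, with n = 7.
Posterior ∝ λ^9e^(−1λ) · λ^50e^(−7λ) = λ^59e^(−8λ), i.e. Gamma(shape=60, rate=8).
The mode of a Gamma(a, b) with a ≥ 1 (shape–rate) is (a−1)/b = 59/8 ≈ 7.38.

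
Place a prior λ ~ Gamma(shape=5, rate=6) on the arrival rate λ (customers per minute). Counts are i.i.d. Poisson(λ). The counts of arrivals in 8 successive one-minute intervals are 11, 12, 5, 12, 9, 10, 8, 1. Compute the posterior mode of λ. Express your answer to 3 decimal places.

Σxᵢ = 11+12+5+12+9+10+8+1 = 68, with n = 8.
Posterior ∝ λ^4e^(−6λ) · λ^68e^(−8λ) = λ^72e^(−14λ), i.e. Gamma(shape=73, rate=14).
The mode of a Gamma(a, b) with a ≥ 1 (shape–rate) is (a−1)/b = 72/14 ≈ 5.143.

λ̂_MAP = 5.143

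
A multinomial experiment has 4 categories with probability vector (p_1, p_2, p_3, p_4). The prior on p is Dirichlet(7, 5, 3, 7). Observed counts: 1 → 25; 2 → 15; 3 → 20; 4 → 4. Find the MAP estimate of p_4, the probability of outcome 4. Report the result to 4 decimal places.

MAP estimate: 0.1220

The posterior is Dirichlet(αᵢ + nᵢ) = Dirichlet(32, 20, 23, 11).
For a Dirichlet(a₁,…,a_K) with all aᵢ > 1, the mode has j-th component (aⱼ − 1)/(Σaᵢ − K).
Here Σaᵢ = 86 and K = 4, so p_4 = (11 − 1)/(86 − 4) = 10/82 ≈ 0.1220.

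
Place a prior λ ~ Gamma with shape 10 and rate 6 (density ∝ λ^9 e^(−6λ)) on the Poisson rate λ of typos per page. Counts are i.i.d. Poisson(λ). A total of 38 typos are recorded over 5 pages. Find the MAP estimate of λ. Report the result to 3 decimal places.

Σxᵢ = 38, n = 5.
Posterior ∝ λ^9e^(−6λ) · λ^38e^(−5λ) = λ^47e^(−11λ), i.e. Gamma(shape=48, rate=11).
The mode of a Gamma(a, b) with a ≥ 1 (shape–rate) is (a−1)/b = 47/11 ≈ 4.273.

λ̂_MAP = 4.273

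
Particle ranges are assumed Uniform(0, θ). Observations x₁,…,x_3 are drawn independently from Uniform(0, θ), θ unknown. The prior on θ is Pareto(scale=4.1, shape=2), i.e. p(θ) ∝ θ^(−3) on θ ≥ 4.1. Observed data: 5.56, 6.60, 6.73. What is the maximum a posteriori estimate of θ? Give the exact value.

The Uniform(0, θ) likelihood is θ^(−n) for θ ≥ max(xᵢ), zero otherwise. Here max(xᵢ) = 6.73.
Posterior ∝ θ^(−3) · θ^(−3) = θ^(−6) on θ ≥ max(4.1, 6.73) = 6.73.
This density is strictly decreasing in θ, so the posterior mode lies at the lower boundary of the support.

θ̂_MAP = 6.73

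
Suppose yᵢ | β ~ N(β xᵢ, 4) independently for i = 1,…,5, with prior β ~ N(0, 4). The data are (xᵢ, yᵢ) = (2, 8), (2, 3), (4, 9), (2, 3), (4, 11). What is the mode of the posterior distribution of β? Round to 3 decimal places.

β̂_MAP = 2.400

log p(β | y) = −Σ(yᵢ − βxᵢ)²/(2·4) − β²/(2·4) + const.
Setting the derivative to zero: Σxᵢ(yᵢ − βxᵢ)/4 − β/4 = 0, so β = Σxᵢyᵢ / (Σxᵢ² + σ²/τ²).
Σxᵢyᵢ = 2·8 + 2·3 + 4·9 + 2·3 + 4·11 = 108; Σxᵢ² = 44; σ²/τ² = 1.
β̂_MAP = 108 / (44 + 1) = 108/45 ≈ 2.400.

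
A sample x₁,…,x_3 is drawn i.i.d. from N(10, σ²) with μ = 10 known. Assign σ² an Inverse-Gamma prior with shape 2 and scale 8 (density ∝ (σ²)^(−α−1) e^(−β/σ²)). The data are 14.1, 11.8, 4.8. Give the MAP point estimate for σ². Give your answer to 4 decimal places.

σ̂²_MAP = 7.0100

Sum of squared deviations about the known mean: SS = (14.1−10)² + (11.8−10)² + (4.8−10)² = 47.09.
The Normal likelihood contributes (σ²)^(−n/2) exp(−SS/(2σ²)), so the posterior is Inverse-Gamma(α + n/2, β + SS/2) = Inverse-Gamma(3.5, 31.545).
The mode of Inverse-Gamma(a, b) is b/(a+1) = 31.545/4.5 ≈ 7.0100.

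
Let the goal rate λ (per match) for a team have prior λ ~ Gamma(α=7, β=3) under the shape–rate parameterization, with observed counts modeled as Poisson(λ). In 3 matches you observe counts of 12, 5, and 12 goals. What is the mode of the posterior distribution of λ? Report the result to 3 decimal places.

λ̂_MAP = 5.833

Σxᵢ = 12+5+12 = 29, with n = 3.
Posterior ∝ λ^6e^(−3λ) · λ^29e^(−3λ) = λ^35e^(−6λ), i.e. Gamma(shape=36, rate=6).
The mode of a Gamma(a, b) with a ≥ 1 (shape–rate) is (a−1)/b = 35/6 ≈ 5.833.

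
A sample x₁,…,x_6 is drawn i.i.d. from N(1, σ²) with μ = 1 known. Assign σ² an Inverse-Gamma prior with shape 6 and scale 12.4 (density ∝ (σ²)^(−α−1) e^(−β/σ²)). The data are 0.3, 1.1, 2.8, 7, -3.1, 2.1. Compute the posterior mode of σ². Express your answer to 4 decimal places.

Sum of squared deviations about the known mean: SS = (0.3−1)² + (1.1−1)² + (2.8−1)² + (7−1)² + (-3.1−1)² + (2.1−1)² = 57.76.
The Normal likelihood contributes (σ²)^(−n/2) exp(−SS/(2σ²)), so the posterior is Inverse-Gamma(α + n/2, β + SS/2) = Inverse-Gamma(9, 41.28).
The mode of Inverse-Gamma(a, b) is b/(a+1) = 41.28/10 ≈ 4.1280.

σ̂²_MAP = 4.1280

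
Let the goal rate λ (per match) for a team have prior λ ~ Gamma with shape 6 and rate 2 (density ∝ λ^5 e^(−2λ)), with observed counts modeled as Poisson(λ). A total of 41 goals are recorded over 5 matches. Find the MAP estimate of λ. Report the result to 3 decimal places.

Σxᵢ = 41, n = 5.
Posterior ∝ λ^5e^(−2λ) · λ^41e^(−5λ) = λ^46e^(−7λ), i.e. Gamma(shape=47, rate=7).
The mode of a Gamma(a, b) with a ≥ 1 (shape–rate) is (a−1)/b = 46/7 ≈ 6.571.

λ̂_MAP = 6.571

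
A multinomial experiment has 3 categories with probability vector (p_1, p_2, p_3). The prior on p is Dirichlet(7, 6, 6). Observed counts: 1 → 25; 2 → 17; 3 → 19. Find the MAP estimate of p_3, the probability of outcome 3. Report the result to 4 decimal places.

MAP estimate: 0.3117

The posterior is Dirichlet(αᵢ + nᵢ) = Dirichlet(32, 23, 25).
For a Dirichlet(a₁,…,a_K) with all aᵢ > 1, the mode has j-th component (aⱼ − 1)/(Σaᵢ − K).
Here Σaᵢ = 80 and K = 3, so p_3 = (25 − 1)/(80 − 3) = 24/77 ≈ 0.3117.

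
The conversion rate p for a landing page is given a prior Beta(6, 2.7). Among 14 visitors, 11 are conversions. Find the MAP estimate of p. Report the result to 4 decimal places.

p̂_MAP = 0.7729

Prior: Beta(6, 2.7).
Data: 11 successes in 14 trials. The binomial likelihood contributes p^11(1−p)^3, so the posterior is Beta(6+11, 2.7+3) = Beta(17, 5.7).
For Beta(a, b) with a, b > 1 the mode is (a−1)/(a+b−2) = 16/20.7 ≈ 0.7729.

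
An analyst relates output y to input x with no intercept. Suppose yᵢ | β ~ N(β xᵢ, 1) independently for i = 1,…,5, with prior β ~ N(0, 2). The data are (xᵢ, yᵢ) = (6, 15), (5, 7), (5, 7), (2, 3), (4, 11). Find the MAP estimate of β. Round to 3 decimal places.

β̂_MAP = 1.972

log p(β | y) = −Σ(yᵢ − βxᵢ)²/(2·1) − β²/(2·2) + const.
Setting the derivative to zero: Σxᵢ(yᵢ − βxᵢ)/1 − β/2 = 0, so β = Σxᵢyᵢ / (Σxᵢ² + σ²/τ²).
Σxᵢyᵢ = 6·15 + 5·7 + 5·7 + 2·3 + 4·11 = 210; Σxᵢ² = 106; σ²/τ² = 0.5.
β̂_MAP = 210 / (106 + 0.5) = 210/106.5 ≈ 1.972.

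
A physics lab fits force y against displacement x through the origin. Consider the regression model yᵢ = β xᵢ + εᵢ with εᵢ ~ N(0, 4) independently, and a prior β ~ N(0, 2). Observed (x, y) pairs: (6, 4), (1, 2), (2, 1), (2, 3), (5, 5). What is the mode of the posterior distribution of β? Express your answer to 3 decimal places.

β̂_MAP = 0.819

log p(β | y) = −Σ(yᵢ − βxᵢ)²/(2·4) − β²/(2·2) + const.
Setting the derivative to zero: Σxᵢ(yᵢ − βxᵢ)/4 − β/2 = 0, so β = Σxᵢyᵢ / (Σxᵢ² + σ²/τ²).
Σxᵢyᵢ = 6·4 + 1·2 + 2·1 + 2·3 + 5·5 = 59; Σxᵢ² = 70; σ²/τ² = 2.
β̂_MAP = 59 / (70 + 2) = 59/72 ≈ 0.819.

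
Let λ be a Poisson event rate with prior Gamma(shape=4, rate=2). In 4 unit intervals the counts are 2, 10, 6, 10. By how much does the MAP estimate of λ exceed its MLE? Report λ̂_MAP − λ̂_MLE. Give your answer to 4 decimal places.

Σxᵢ = 28. Posterior is Gamma(32, 6); MAP = (32−1)/6 = 31/6 ≈ 5.16667.
MLE = x̄ = 28/4 ≈ 7.00000.
Difference = 31/6 − 28/4 = -11/6 ≈ -1.8333.

MAP − MLE = -1.8333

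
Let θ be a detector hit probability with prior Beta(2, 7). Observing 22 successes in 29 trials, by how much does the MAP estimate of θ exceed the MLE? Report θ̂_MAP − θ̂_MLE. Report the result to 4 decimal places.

Posterior is Beta(24, 14); MAP = (24−1)/(38−2) = 23/36 ≈ 0.63889.
MLE ignores the prior: θ̂_MLE = k/n = 22/29 ≈ 0.75862.
Difference = 23/36 − 22/29 = -125/1044 ≈ -0.1197.

MAP − MLE = -0.1197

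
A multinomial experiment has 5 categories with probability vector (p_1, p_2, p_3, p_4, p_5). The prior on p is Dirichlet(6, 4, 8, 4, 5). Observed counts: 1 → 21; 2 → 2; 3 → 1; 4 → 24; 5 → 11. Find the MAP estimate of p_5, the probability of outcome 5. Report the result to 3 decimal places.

The posterior is Dirichlet(αᵢ + nᵢ) = Dirichlet(27, 6, 9, 28, 16).
For a Dirichlet(a₁,…,a_K) with all aᵢ > 1, the mode has j-th component (aⱼ − 1)/(Σaᵢ − K).
Here Σaᵢ = 86 and K = 5, so p_5 = (16 − 1)/(86 − 5) = 15/81 ≈ 0.185.

MAP estimate: 0.185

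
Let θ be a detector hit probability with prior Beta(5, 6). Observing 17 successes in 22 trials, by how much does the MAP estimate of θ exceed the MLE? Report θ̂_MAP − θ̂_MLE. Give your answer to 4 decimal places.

MAP − MLE = -0.0953

Posterior is Beta(22, 11); MAP = (22−1)/(33−2) = 21/31 ≈ 0.67742.
MLE ignores the prior: θ̂_MLE = k/n = 17/22 ≈ 0.77273.
Difference = 21/31 − 17/22 = -65/682 ≈ -0.0953.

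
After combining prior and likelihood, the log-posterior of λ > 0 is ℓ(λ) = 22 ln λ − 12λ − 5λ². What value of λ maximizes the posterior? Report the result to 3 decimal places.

λ̂_MAP = 1.000

ℓ'(λ) = 22/λ − 12 − 10λ. Setting this to zero and multiplying by λ: 10λ² + 12λ − 22 = 0.
λ = (−12 + √(12² + 4·10·22)) / (2·10) = (−12 + √1024) / 20 = (−12 + 32)/20 = 1.
ℓ''(λ) = −22/λ² − 10 < 0, confirming a maximum.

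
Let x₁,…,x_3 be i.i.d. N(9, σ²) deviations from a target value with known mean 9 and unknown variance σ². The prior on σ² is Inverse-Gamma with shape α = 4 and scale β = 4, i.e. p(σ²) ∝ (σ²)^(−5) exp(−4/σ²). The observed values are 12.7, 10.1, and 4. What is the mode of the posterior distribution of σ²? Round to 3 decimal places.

σ̂²_MAP = 3.685

Sum of squared deviations about the known mean: SS = (12.7−9)² + (10.1−9)² + (4−9)² = 39.9.
The Normal likelihood contributes (σ²)^(−n/2) exp(−SS/(2σ²)), so the posterior is Inverse-Gamma(α + n/2, β + SS/2) = Inverse-Gamma(5.5, 23.95).
The mode of Inverse-Gamma(a, b) is b/(a+1) = 23.95/6.5 ≈ 3.685.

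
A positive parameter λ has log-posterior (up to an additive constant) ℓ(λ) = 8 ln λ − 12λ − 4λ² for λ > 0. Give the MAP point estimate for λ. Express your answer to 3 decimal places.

ℓ'(λ) = 8/λ − 12 − 8λ. Setting this to zero and multiplying by λ: 8λ² + 12λ − 8 = 0.
λ = (−12 + √(12² + 4·8·8)) / (2·8) = (−12 + √400) / 16 = (−12 + 20)/16 = 1/2.
ℓ''(λ) = −8/λ² − 8 < 0, confirming a maximum.

λ̂_MAP = 0.500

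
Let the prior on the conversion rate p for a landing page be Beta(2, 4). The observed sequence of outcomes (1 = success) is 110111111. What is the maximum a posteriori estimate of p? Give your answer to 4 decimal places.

p̂_MAP = 0.6923

Prior: Beta(2, 4).
Data: 8 successes in 9 trials (from the sequence). The binomial likelihood contributes p^8(1−p)^1, so the posterior is Beta(2+8, 4+1) = Beta(10, 5).
For Beta(a, b) with a, b > 1 the mode is (a−1)/(a+b−2) = 9/13 ≈ 0.6923.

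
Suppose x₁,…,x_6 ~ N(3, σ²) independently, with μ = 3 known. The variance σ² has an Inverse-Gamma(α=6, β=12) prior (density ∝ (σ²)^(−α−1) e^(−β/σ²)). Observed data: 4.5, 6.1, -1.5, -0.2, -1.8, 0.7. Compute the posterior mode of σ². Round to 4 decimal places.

Sum of squared deviations about the known mean: SS = (4.5−3)² + (6.1−3)² + (-1.5−3)² + (-0.2−3)² + (-1.8−3)² + (0.7−3)² = 70.68.
The Normal likelihood contributes (σ²)^(−n/2) exp(−SS/(2σ²)), so the posterior is Inverse-Gamma(α + n/2, β + SS/2) = Inverse-Gamma(9, 47.34).
The mode of Inverse-Gamma(a, b) is b/(a+1) = 47.34/10 ≈ 4.7340.

σ̂²_MAP = 4.7340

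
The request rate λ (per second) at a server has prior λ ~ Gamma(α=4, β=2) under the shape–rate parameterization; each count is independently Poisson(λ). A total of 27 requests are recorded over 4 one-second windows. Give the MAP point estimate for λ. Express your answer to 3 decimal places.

Σxᵢ = 27, n = 4.
Posterior ∝ λ^3e^(−2λ) · λ^27e^(−4λ) = λ^30e^(−6λ), i.e. Gamma(shape=31, rate=6).
The mode of a Gamma(a, b) with a ≥ 1 (shape–rate) is (a−1)/b = 30/6 ≈ 5.000.

λ̂_MAP = 5.000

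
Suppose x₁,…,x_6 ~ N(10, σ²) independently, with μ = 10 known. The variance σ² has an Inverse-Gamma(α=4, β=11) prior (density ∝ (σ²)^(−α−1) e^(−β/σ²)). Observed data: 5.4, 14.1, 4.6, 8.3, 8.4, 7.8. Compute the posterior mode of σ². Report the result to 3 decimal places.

Sum of squared deviations about the known mean: SS = (5.4−10)² + (14.1−10)² + (4.6−10)² + (8.3−10)² + (8.4−10)² + (7.8−10)² = 77.42.
The Normal likelihood contributes (σ²)^(−n/2) exp(−SS/(2σ²)), so the posterior is Inverse-Gamma(α + n/2, β + SS/2) = Inverse-Gamma(7, 49.71).
The mode of Inverse-Gamma(a, b) is b/(a+1) = 49.71/8 ≈ 6.214.

σ̂²_MAP = 6.214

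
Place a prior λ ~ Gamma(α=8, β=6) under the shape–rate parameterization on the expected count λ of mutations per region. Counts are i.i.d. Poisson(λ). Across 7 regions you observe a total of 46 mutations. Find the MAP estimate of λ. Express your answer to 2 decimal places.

Σxᵢ = 46, n = 7.
Posterior ∝ λ^7e^(−6λ) · λ^46e^(−7λ) = λ^53e^(−13λ), i.e. Gamma(shape=54, rate=13).
The mode of a Gamma(a, b) with a ≥ 1 (shape–rate) is (a−1)/b = 53/13 ≈ 4.08.

λ̂_MAP = 4.08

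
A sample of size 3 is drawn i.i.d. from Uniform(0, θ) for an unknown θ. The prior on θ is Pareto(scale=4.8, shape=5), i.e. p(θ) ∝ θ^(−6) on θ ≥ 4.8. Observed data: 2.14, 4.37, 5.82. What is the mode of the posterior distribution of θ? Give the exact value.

θ̂_MAP = 5.82

The Uniform(0, θ) likelihood is θ^(−n) for θ ≥ max(xᵢ), zero otherwise. Here max(xᵢ) = 5.82.
Posterior ∝ θ^(−6) · θ^(−3) = θ^(−9) on θ ≥ max(4.8, 5.82) = 5.82.
This density is strictly decreasing in θ, so the posterior mode lies at the lower boundary of the support.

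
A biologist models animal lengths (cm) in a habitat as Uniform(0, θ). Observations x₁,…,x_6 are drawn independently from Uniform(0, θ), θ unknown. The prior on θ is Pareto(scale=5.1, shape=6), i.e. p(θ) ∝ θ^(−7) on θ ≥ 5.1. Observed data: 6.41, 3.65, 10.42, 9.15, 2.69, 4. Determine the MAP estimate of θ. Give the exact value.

The Uniform(0, θ) likelihood is θ^(−n) for θ ≥ max(xᵢ), zero otherwise. Here max(xᵢ) = 10.42.
Posterior ∝ θ^(−7) · θ^(−6) = θ^(−13) on θ ≥ max(5.1, 10.42) = 10.42.
This density is strictly decreasing in θ, so the posterior mode lies at the lower boundary of the support.

θ̂_MAP = 10.42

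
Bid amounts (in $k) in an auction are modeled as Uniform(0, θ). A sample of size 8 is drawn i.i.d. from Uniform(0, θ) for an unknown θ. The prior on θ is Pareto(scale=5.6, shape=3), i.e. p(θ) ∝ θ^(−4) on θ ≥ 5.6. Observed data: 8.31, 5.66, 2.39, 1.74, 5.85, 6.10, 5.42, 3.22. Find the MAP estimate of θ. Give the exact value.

The Uniform(0, θ) likelihood is θ^(−n) for θ ≥ max(xᵢ), zero otherwise. Here max(xᵢ) = 8.31.
Posterior ∝ θ^(−4) · θ^(−8) = θ^(−12) on θ ≥ max(5.6, 8.31) = 8.31.
This density is strictly decreasing in θ, so the posterior mode lies at the lower boundary of the support.

θ̂_MAP = 8.31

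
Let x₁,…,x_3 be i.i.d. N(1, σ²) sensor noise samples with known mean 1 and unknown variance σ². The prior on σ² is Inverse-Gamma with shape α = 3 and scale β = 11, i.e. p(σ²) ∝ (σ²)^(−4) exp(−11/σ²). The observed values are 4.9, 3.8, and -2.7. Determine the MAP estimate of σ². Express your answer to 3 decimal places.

Sum of squared deviations about the known mean: SS = (4.9−1)² + (3.8−1)² + (-2.7−1)² = 36.74.
The Normal likelihood contributes (σ²)^(−n/2) exp(−SS/(2σ²)), so the posterior is Inverse-Gamma(α + n/2, β + SS/2) = Inverse-Gamma(4.5, 29.37).
The mode of Inverse-Gamma(a, b) is b/(a+1) = 29.37/5.5 ≈ 5.340.

σ̂²_MAP = 5.340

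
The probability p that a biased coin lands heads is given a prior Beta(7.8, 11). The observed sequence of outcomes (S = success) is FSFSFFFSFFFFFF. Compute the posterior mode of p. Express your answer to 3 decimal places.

Prior: Beta(7.8, 11).
Data: 3 successes in 14 trials (from the sequence). The binomial likelihood contributes p^3(1−p)^11, so the posterior is Beta(7.8+3, 11+11) = Beta(10.8, 22).
For Beta(a, b) with a, b > 1 the mode is (a−1)/(a+b−2) = 9.8/30.8 ≈ 0.318.

p̂_MAP = 0.318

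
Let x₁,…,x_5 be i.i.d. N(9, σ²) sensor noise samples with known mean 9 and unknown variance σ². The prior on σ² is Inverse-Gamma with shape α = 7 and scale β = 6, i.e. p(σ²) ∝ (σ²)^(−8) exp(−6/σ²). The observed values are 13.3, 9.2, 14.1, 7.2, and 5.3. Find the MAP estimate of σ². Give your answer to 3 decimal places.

Sum of squared deviations about the known mean: SS = (13.3−9)² + (9.2−9)² + (14.1−9)² + (7.2−9)² + (5.3−9)² = 61.47.
The Normal likelihood contributes (σ²)^(−n/2) exp(−SS/(2σ²)), so the posterior is Inverse-Gamma(α + n/2, β + SS/2) = Inverse-Gamma(9.5, 36.735).
The mode of Inverse-Gamma(a, b) is b/(a+1) = 36.735/10.5 ≈ 3.499.

σ̂²_MAP = 3.499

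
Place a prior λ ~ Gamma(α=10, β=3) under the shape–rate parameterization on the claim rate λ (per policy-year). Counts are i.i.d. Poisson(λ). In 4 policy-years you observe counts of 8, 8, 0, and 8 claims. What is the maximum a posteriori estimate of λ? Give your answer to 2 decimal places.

λ̂_MAP = 4.71

Σxᵢ = 8+8+0+8 = 24, with n = 4.
Posterior ∝ λ^9e^(−3λ) · λ^24e^(−4λ) = λ^33e^(−7λ), i.e. Gamma(shape=34, rate=7).
The mode of a Gamma(a, b) with a ≥ 1 (shape–rate) is (a−1)/b = 33/7 ≈ 4.71.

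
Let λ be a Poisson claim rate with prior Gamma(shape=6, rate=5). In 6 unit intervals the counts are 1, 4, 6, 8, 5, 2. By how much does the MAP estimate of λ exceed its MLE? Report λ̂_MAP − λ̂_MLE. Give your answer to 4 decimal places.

MAP − MLE = -1.5152

Σxᵢ = 26. Posterior is Gamma(32, 11); MAP = (32−1)/11 = 31/11 ≈ 2.81818.
MLE = x̄ = 26/6 ≈ 4.33333.
Difference = 31/11 − 26/6 = -50/33 ≈ -1.5152.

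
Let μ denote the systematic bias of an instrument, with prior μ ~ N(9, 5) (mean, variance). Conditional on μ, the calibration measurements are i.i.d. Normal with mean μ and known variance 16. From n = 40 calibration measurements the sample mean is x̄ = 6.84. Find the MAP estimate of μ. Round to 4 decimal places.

μ̂_MAP = 7.0000

n = 40, x̄ = 6.84.
For a Normal prior and Normal likelihood with known variance, the posterior is Normal; its mode equals its mean, the precision-weighted average.
Prior precision 1/σ₀² = 1/5 = 0.2; data precision n/σ² = 40/16 = 2.5.
μ̂ = (0.2·9 + 2.5·6.84) / (0.2 + 2.5) = 18.9/2.7 = 7.0000.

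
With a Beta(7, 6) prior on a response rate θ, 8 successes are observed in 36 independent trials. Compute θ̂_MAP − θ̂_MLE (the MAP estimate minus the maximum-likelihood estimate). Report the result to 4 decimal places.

Posterior is Beta(15, 34); MAP = (15−1)/(49−2) = 14/47 ≈ 0.29787.
MLE ignores the prior: θ̂_MLE = k/n = 8/36 ≈ 0.22222.
Difference = 14/47 − 8/36 = 32/423 ≈ 0.0757.

MAP − MLE = 0.0757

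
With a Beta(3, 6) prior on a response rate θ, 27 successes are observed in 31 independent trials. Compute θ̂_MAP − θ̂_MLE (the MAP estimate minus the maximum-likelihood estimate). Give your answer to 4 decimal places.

MAP − MLE = -0.1078

Posterior is Beta(30, 10); MAP = (30−1)/(40−2) = 29/38 ≈ 0.76316.
MLE ignores the prior: θ̂_MLE = k/n = 27/31 ≈ 0.87097.
Difference = 29/38 − 27/31 = -127/1178 ≈ -0.1078.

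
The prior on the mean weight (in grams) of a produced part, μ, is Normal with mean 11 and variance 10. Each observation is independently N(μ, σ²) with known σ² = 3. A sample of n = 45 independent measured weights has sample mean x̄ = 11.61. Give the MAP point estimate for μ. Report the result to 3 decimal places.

n = 45, x̄ = 11.61.
For a Normal prior and Normal likelihood with known variance, the posterior is Normal; its mode equals its mean, the precision-weighted average.
Prior precision 1/σ₀² = 1/10 = 0.1; data precision n/σ² = 45/3 = 15.
μ̂ = (0.1·11 + 15·11.61) / (0.1 + 15) = 175.25/15.1 = 3505/302 ≈ 11.606.

μ̂_MAP = 11.606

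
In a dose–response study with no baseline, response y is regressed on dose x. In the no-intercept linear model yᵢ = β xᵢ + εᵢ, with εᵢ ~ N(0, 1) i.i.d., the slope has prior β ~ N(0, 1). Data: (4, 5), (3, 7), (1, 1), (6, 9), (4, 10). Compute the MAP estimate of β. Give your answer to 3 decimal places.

log p(β | y) = −Σ(yᵢ − βxᵢ)²/(2·1) − β²/(2·1) + const.
Setting the derivative to zero: Σxᵢ(yᵢ − βxᵢ)/1 − β/1 = 0, so β = Σxᵢyᵢ / (Σxᵢ² + σ²/τ²).
Σxᵢyᵢ = 4·5 + 3·7 + 1·1 + 6·9 + 4·10 = 136; Σxᵢ² = 78; σ²/τ² = 1.
β̂_MAP = 136 / (78 + 1) = 136/79 ≈ 1.722.

β̂_MAP = 1.722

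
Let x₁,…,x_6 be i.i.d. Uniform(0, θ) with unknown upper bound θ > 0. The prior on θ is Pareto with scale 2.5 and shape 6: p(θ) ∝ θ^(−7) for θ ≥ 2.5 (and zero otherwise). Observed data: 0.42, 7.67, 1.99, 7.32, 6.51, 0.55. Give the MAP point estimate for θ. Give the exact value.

θ̂_MAP = 7.67

The Uniform(0, θ) likelihood is θ^(−n) for θ ≥ max(xᵢ), zero otherwise. Here max(xᵢ) = 7.67.
Posterior ∝ θ^(−7) · θ^(−6) = θ^(−13) on θ ≥ max(2.5, 7.67) = 7.67.
This density is strictly decreasing in θ, so the posterior mode lies at the lower boundary of the support.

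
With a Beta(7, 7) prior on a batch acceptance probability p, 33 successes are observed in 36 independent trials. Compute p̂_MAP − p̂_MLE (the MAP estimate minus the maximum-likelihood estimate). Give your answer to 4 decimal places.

MAP − MLE = -0.1042

Posterior is Beta(40, 10); MAP = (40−1)/(50−2) = 39/48 ≈ 0.81250.
MLE ignores the prior: p̂_MLE = k/n = 33/36 ≈ 0.91667.
Difference = 39/48 − 33/36 = -5/48 ≈ -0.1042.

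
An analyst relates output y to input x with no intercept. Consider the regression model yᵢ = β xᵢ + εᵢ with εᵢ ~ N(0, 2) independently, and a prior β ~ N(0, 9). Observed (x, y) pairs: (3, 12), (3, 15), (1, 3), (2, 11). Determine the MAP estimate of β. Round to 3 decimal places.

log p(β | y) = −Σ(yᵢ − βxᵢ)²/(2·2) − β²/(2·9) + const.
Setting the derivative to zero: Σxᵢ(yᵢ − βxᵢ)/2 − β/9 = 0, so β = Σxᵢyᵢ / (Σxᵢ² + σ²/τ²).
Σxᵢyᵢ = 3·12 + 3·15 + 1·3 + 2·11 = 106; Σxᵢ² = 23; σ²/τ² = 2/9.
β̂_MAP = 106 / (23 + 2/9) = 106/(209/9) = 954/209 ≈ 4.565.

β̂_MAP = 4.565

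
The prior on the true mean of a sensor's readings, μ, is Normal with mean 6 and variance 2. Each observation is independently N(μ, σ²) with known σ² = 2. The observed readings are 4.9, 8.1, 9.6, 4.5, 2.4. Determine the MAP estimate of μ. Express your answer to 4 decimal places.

n = 5; x̄ = (4.9 + 8.1 + 9.6 + 4.5 + 2.4)/5 = 29.5/5 = 5.9.
For a Normal prior and Normal likelihood with known variance, the posterior is Normal; its mode equals its mean, the precision-weighted average.
Prior precision 1/σ₀² = 1/2 = 0.5; data precision n/σ² = 5/2 = 2.5.
μ̂ = (0.5·6 + 2.5·5.9) / (0.5 + 2.5) = 17.75/3 = 71/12 ≈ 5.9167.

μ̂_MAP = 5.9167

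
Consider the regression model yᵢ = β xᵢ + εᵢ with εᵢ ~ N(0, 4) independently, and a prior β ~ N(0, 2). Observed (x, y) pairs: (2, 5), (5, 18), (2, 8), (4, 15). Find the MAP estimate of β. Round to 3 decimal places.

β̂_MAP = 3.451

log p(β | y) = −Σ(yᵢ − βxᵢ)²/(2·4) − β²/(2·2) + const.
Setting the derivative to zero: Σxᵢ(yᵢ − βxᵢ)/4 − β/2 = 0, so β = Σxᵢyᵢ / (Σxᵢ² + σ²/τ²).
Σxᵢyᵢ = 2·5 + 5·18 + 2·8 + 4·15 = 176; Σxᵢ² = 49; σ²/τ² = 2.
β̂_MAP = 176 / (49 + 2) = 176/51 ≈ 3.451.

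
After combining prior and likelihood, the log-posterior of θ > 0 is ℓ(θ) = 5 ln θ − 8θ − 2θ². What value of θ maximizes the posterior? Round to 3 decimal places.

ℓ'(θ) = 5/θ − 8 − 4θ. Setting this to zero and multiplying by θ: 4θ² + 8θ − 5 = 0.
θ = (−8 + √(8² + 4·4·5)) / (2·4) = (−8 + √144) / 8 = (−8 + 12)/8 = 1/2.
ℓ''(θ) = −5/θ² − 4 < 0, confirming a maximum.

θ̂_MAP = 0.500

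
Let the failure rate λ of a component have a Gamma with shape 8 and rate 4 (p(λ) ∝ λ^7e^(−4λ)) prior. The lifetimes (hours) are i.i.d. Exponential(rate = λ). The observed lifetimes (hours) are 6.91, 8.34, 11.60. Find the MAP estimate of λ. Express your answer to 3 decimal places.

λ̂_MAP = 0.324

The Exponential(rate=λ) likelihood is ∝ λ^n e^(−λΣtᵢ). Here n = 3 and Σtᵢ = 6.91 + 8.34 + 11.60 = 26.85.
Posterior ∝ λ^7e^(−4λ) · λ^3e^(−26.85λ) = λ^10e^(−30.85λ), i.e. Gamma(11, 30.85).
Mode = (a−1)/b = 10/30.85 ≈ 0.324.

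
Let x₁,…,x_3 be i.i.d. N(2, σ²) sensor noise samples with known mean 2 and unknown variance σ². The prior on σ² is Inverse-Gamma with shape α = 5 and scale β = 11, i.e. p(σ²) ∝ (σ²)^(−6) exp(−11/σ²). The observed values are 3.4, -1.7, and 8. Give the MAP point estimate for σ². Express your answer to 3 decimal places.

Sum of squared deviations about the known mean: SS = (3.4−2)² + (-1.7−2)² + (8−2)² = 51.65.
The Normal likelihood contributes (σ²)^(−n/2) exp(−SS/(2σ²)), so the posterior is Inverse-Gamma(α + n/2, β + SS/2) = Inverse-Gamma(6.5, 36.825).
The mode of Inverse-Gamma(a, b) is b/(a+1) = 36.825/7.5 ≈ 4.910.

σ̂²_MAP = 4.910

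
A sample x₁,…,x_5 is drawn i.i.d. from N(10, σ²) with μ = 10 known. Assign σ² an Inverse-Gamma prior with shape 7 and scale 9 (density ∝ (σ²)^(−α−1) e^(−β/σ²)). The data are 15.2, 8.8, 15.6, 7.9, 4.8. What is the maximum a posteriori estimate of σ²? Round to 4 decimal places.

Sum of squared deviations about the known mean: SS = (15.2−10)² + (8.8−10)² + (15.6−10)² + (7.9−10)² + (4.8−10)² = 91.29.
The Normal likelihood contributes (σ²)^(−n/2) exp(−SS/(2σ²)), so the posterior is Inverse-Gamma(α + n/2, β + SS/2) = Inverse-Gamma(9.5, 54.645).
The mode of Inverse-Gamma(a, b) is b/(a+1) = 54.645/10.5 ≈ 5.2043.

σ̂²_MAP = 5.2043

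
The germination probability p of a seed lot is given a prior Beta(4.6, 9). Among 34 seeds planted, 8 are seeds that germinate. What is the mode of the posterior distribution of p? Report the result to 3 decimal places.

p̂_MAP = 0.254

Prior: Beta(4.6, 9).
Data: 8 successes in 34 trials. The binomial likelihood contributes p^8(1−p)^26, so the posterior is Beta(4.6+8, 9+26) = Beta(12.6, 35).
For Beta(a, b) with a, b > 1 the mode is (a−1)/(a+b−2) = 11.6/45.6 ≈ 0.254.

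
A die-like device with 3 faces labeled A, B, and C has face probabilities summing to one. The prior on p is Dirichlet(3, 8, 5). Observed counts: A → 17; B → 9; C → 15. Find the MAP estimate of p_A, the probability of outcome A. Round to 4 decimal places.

MAP estimate of p_A = 0.3519

The posterior is Dirichlet(αᵢ + nᵢ) = Dirichlet(20, 17, 20).
For a Dirichlet(a₁,…,a_K) with all aᵢ > 1, the mode has j-th component (aⱼ − 1)/(Σaᵢ − K).
Here Σaᵢ = 57 and K = 3, so p_A = (20 − 1)/(57 − 3) = 19/54 ≈ 0.3519.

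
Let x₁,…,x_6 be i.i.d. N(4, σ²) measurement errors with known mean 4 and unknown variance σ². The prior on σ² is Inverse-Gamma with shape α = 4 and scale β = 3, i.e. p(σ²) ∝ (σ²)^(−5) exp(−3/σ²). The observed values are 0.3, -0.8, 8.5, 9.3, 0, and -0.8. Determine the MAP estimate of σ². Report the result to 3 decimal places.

Sum of squared deviations about the known mean: SS = (0.3−4)² + (-0.8−4)² + (8.5−4)² + (9.3−4)² + (0−4)² + (-0.8−4)² = 124.11.
The Normal likelihood contributes (σ²)^(−n/2) exp(−SS/(2σ²)), so the posterior is Inverse-Gamma(α + n/2, β + SS/2) = Inverse-Gamma(7, 65.055).
The mode of Inverse-Gamma(a, b) is b/(a+1) = 65.055/8 ≈ 8.132.

σ̂²_MAP = 8.132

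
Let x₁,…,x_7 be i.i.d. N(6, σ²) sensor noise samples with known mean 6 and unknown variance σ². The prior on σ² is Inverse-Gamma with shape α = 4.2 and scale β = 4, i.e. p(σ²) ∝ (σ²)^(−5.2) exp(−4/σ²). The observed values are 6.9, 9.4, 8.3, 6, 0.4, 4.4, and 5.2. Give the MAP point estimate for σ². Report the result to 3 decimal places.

Sum of squared deviations about the known mean: SS = (6.9−6)² + (9.4−6)² + (8.3−6)² + (6−6)² + (0.4−6)² + (4.4−6)² + (5.2−6)² = 52.22.
The Normal likelihood contributes (σ²)^(−n/2) exp(−SS/(2σ²)), so the posterior is Inverse-Gamma(α + n/2, β + SS/2) = Inverse-Gamma(7.7, 30.11).
The mode of Inverse-Gamma(a, b) is b/(a+1) = 30.11/8.7 ≈ 3.461.

σ̂²_MAP = 3.461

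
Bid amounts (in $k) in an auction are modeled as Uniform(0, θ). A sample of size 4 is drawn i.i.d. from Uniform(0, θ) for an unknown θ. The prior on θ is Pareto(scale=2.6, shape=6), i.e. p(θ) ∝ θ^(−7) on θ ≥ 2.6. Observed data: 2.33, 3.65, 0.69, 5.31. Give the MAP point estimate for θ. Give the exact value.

The Uniform(0, θ) likelihood is θ^(−n) for θ ≥ max(xᵢ), zero otherwise. Here max(xᵢ) = 5.31.
Posterior ∝ θ^(−7) · θ^(−4) = θ^(−11) on θ ≥ max(2.6, 5.31) = 5.31.
This density is strictly decreasing in θ, so the posterior mode lies at the lower boundary of the support.

θ̂_MAP = 5.31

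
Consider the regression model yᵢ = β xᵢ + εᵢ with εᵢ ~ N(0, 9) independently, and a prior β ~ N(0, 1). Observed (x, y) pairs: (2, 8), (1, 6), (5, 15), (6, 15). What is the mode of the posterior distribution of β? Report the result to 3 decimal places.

log p(β | y) = −Σ(yᵢ − βxᵢ)²/(2·9) − β²/(2·1) + const.
Setting the derivative to zero: Σxᵢ(yᵢ − βxᵢ)/9 − β/1 = 0, so β = Σxᵢyᵢ / (Σxᵢ² + σ²/τ²).
Σxᵢyᵢ = 2·8 + 1·6 + 5·15 + 6·15 = 187; Σxᵢ² = 66; σ²/τ² = 9.
β̂_MAP = 187 / (66 + 9) = 187/75 ≈ 2.493.

β̂_MAP = 2.493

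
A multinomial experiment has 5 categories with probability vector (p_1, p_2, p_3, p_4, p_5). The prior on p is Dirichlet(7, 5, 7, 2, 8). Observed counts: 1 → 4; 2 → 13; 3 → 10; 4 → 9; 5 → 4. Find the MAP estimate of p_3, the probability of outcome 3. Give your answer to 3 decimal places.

MAP estimate: 0.250

The posterior is Dirichlet(αᵢ + nᵢ) = Dirichlet(11, 18, 17, 11, 12).
For a Dirichlet(a₁,…,a_K) with all aᵢ > 1, the mode has j-th component (aⱼ − 1)/(Σaᵢ − K).
Here Σaᵢ = 69 and K = 5, so p_3 = (17 − 1)/(69 − 5) = 16/64 ≈ 0.250.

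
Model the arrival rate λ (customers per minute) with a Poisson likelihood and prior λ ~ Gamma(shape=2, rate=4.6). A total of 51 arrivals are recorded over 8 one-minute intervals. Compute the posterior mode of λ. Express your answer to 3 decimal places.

Σxᵢ = 51, n = 8.
Posterior ∝ λe^(−4.6λ) · λ^51e^(−8λ) = λ^52e^(−12.6λ), i.e. Gamma(shape=53, rate=12.6).
The mode of a Gamma(a, b) with a ≥ 1 (shape–rate) is (a−1)/b = 52/12.6 ≈ 4.127.

λ̂_MAP = 4.127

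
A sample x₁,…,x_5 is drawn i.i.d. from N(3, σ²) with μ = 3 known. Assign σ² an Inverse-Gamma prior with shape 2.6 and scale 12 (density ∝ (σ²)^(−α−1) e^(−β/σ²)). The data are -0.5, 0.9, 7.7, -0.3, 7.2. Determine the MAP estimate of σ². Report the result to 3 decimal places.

Sum of squared deviations about the known mean: SS = (-0.5−3)² + (0.9−3)² + (7.7−3)² + (-0.3−3)² + (7.2−3)² = 67.28.
The Normal likelihood contributes (σ²)^(−n/2) exp(−SS/(2σ²)), so the posterior is Inverse-Gamma(α + n/2, β + SS/2) = Inverse-Gamma(5.1, 45.64).
The mode of Inverse-Gamma(a, b) is b/(a+1) = 45.64/6.1 ≈ 7.482.

σ̂²_MAP = 7.482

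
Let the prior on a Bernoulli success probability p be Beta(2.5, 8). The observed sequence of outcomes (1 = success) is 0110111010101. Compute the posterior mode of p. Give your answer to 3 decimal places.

Prior: Beta(2.5, 8).
Data: 8 successes in 13 trials (from the sequence). The binomial likelihood contributes p^8(1−p)^5, so the posterior is Beta(2.5+8, 8+5) = Beta(10.5, 13).
For Beta(a, b) with a, b > 1 the mode is (a−1)/(a+b−2) = 9.5/21.5 ≈ 0.442.

p̂_MAP = 0.442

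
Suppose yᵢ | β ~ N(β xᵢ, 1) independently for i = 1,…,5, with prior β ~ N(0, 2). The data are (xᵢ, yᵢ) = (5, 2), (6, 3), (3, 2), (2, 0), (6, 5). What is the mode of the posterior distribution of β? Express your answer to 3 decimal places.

log p(β | y) = −Σ(yᵢ − βxᵢ)²/(2·1) − β²/(2·2) + const.
Setting the derivative to zero: Σxᵢ(yᵢ − βxᵢ)/1 − β/2 = 0, so β = Σxᵢyᵢ / (Σxᵢ² + σ²/τ²).
Σxᵢyᵢ = 5·2 + 6·3 + 3·2 + 2·0 + 6·5 = 64; Σxᵢ² = 110; σ²/τ² = 0.5.
β̂_MAP = 64 / (110 + 0.5) = 64/110.5 ≈ 0.579.

β̂_MAP = 0.579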